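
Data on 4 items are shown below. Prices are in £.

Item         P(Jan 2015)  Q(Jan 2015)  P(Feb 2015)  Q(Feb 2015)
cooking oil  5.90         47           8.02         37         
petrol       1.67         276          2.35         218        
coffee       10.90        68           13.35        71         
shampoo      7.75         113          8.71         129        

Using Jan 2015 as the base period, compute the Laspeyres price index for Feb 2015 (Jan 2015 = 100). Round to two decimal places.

123.88

Laspeyres price index uses base-period quantities as weights.
ΣP(Feb 2015)·Q(Jan 2015) = 8.02×47 + 2.35×276 + 13.35×68 + 8.71×113 = 376.94 + 648.6 + 907.8 + 984.23 = 2917.57
ΣP(Jan 2015)·Q(Jan 2015) = 5.90×47 + 1.67×276 + 10.90×68 + 7.75×113 = 277.3 + 460.92 + 741.2 + 875.75 = 2355.17
Index = 2917.57 / 2355.17 × 100 = 123.8794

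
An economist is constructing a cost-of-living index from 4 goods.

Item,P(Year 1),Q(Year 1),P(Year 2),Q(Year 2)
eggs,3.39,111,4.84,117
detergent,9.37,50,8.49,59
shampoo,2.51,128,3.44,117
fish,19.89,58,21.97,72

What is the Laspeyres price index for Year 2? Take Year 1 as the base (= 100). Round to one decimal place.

Laspeyres price index uses base-period quantities as weights.
ΣP(Year 2)·Q(Year 1) = 4.84×111 + 8.49×50 + 3.44×128 + 21.97×58 = 537.24 + 424.5 + 440.32 + 1274.26 = 2676.32
ΣP(Year 1)·Q(Year 1) = 3.39×111 + 9.37×50 + 2.51×128 + 19.89×58 = 376.29 + 468.5 + 321.28 + 1153.62 = 2319.69
Index = 2676.32 / 2319.69 × 100 = 115.3740

115.4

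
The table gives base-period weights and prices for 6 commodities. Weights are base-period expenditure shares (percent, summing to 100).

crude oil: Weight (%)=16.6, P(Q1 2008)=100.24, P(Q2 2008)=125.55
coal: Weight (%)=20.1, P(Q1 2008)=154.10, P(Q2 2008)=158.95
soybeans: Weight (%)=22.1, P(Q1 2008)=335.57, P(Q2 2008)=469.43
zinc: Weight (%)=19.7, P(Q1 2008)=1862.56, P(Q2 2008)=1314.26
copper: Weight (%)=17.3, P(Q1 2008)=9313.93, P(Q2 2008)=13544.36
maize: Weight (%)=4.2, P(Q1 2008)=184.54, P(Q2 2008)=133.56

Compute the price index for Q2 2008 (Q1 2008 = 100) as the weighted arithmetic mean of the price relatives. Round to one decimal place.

crude oil: 16.6 × (125.55/100.24) = 16.6 × 1.252494 = 20.7914
coal: 20.1 × (158.95/154.10) = 20.1 × 1.031473 = 20.7326
soybeans: 22.1 × (469.43/335.57) = 22.1 × 1.398903 = 30.9158
zinc: 19.7 × (1314.26/1862.56) = 19.7 × 0.705620 = 13.9007
copper: 17.3 × (13544.36/9313.93) = 17.3 × 1.454205 = 25.1577
maize: 4.2 × (133.56/184.54) = 4.2 × 0.723746 = 3.0397
Index = Σ wᵢ·(p₁ᵢ/p₀ᵢ) = 20.7914 + 20.7326 + 30.9158 + 13.9007 + 25.1577 + 3.0397 = 114.5380

114.5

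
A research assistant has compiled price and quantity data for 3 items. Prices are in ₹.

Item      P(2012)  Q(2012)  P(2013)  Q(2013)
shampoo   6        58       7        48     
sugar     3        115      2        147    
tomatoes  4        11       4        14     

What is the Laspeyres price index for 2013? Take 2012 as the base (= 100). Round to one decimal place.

Laspeyres price index uses base-period quantities as weights.
ΣP(2013)·Q(2012) = 7×58 + 2×115 + 4×11 = 406 + 230 + 44 = 680
ΣP(2012)·Q(2012) = 6×58 + 3×115 + 4×11 = 348 + 345 + 44 = 737
Index = 680 / 737 × 100 = 92.2659

92.3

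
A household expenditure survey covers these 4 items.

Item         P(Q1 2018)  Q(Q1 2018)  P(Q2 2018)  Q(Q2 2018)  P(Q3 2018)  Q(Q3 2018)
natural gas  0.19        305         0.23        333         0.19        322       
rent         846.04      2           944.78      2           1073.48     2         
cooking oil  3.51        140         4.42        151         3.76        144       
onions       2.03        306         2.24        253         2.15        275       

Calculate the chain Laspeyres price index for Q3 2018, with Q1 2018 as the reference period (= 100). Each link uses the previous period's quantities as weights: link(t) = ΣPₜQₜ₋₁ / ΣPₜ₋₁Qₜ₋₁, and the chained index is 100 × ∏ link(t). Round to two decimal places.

Link Q1 2018→Q2 2018:
ΣP(Q2 2018)Q(Q1 2018) = 0.23×305 + 944.78×2 + 4.42×140 + 2.24×306 = 70.15 + 1889.56 + 618.8 + 685.44 = 3263.95
ΣP(Q1 2018)Q(Q1 2018) = 0.19×305 + 846.04×2 + 3.51×140 + 2.03×306 = 57.95 + 1692.08 + 491.4 + 621.18 = 2862.61
link = 3263.95/2862.61 = 1.140201
Link Q2 2018→Q3 2018:
ΣP(Q3 2018)Q(Q2 2018) = 0.19×333 + 1073.48×2 + 3.76×151 + 2.15×253 = 63.27 + 2146.96 + 567.76 + 543.95 = 3321.94
ΣP(Q2 2018)Q(Q2 2018) = 0.23×333 + 944.78×2 + 4.42×151 + 2.24×253 = 76.59 + 1889.56 + 667.42 + 566.72 = 3200.29
link = 3321.94/3200.29 = 1.038012
Chained index = 100 × 1.140201 × 1.038012 = 118.3542

118.35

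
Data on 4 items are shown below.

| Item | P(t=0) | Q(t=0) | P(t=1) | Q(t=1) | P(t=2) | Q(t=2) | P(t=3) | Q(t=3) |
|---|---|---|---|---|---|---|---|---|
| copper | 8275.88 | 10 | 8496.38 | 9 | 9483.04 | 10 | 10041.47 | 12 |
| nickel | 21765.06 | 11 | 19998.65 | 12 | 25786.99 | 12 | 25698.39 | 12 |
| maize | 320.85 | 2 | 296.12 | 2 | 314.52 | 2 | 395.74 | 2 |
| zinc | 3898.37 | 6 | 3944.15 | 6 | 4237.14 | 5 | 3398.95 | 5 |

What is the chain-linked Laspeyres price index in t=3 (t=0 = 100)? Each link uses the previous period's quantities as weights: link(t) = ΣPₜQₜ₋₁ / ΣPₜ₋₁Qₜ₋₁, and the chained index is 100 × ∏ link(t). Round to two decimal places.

117.59

Link t=0→t=1:
ΣP(t=1)Q(t=0) = 8496.38×10 + 19998.65×11 + 296.12×2 + 3944.15×6 = 84963.8 + 219985.15 + 592.24 + 23664.9 = 329206.09
ΣP(t=0)Q(t=0) = 8275.88×10 + 21765.06×11 + 320.85×2 + 3898.37×6 = 82758.8 + 239415.66 + 641.7 + 23390.22 = 346206.38
link = 329206.09/346206.38 = 0.950896
Link t=1→t=2:
ΣP(t=2)Q(t=1) = 9483.04×9 + 25786.99×12 + 314.52×2 + 4237.14×6 = 85347.36 + 309443.88 + 629.04 + 25422.84 = 420843.12
ΣP(t=1)Q(t=1) = 8496.38×9 + 19998.65×12 + 296.12×2 + 3944.15×6 = 76467.42 + 239983.8 + 592.24 + 23664.9 = 340708.36
link = 420843.12/340708.36 = 1.235200
Link t=2→t=3:
ΣP(t=3)Q(t=2) = 10041.47×10 + 25698.39×12 + 395.74×2 + 3398.95×5 = 100414.7 + 308380.68 + 791.48 + 16994.75 = 426581.61
ΣP(t=2)Q(t=2) = 9483.04×10 + 25786.99×12 + 314.52×2 + 4237.14×5 = 94830.4 + 309443.88 + 629.04 + 21185.7 = 426089.02
link = 426581.61/426089.02 = 1.001156
Chained index = 100 × 0.950896 × 1.235200 × 1.001156 = 117.5904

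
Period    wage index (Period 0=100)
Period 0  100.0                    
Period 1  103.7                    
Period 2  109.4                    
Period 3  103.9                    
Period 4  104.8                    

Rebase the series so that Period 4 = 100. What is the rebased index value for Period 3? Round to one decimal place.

Rebased(Period 3) = 103.9 / 104.8 × 100 = 99.1412

99.1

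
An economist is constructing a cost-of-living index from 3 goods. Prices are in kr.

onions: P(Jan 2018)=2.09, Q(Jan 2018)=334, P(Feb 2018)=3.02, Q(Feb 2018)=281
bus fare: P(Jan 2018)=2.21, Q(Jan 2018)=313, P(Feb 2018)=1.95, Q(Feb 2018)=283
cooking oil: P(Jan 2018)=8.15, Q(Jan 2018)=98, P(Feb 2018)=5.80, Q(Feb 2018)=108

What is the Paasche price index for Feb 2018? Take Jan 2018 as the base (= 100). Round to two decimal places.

Paasche price index uses current-period quantities as weights.
ΣP(Feb 2018)·Q(Feb 2018) = 3.02×281 + 1.95×283 + 5.80×108 = 848.62 + 551.85 + 626.4 = 2026.87
ΣP(Jan 2018)·Q(Feb 2018) = 2.09×281 + 2.21×283 + 8.15×108 = 587.29 + 625.43 + 880.2 = 2092.92
Index = 2026.87 / 2092.92 × 100 = 96.8441

96.84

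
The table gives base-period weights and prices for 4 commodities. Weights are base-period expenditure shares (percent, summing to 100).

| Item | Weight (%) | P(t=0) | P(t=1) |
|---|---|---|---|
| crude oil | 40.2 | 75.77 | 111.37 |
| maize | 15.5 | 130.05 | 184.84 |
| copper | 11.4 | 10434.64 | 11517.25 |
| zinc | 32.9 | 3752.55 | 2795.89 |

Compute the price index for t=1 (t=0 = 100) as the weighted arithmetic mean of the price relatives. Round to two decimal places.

118.21

crude oil: 40.2 × (111.37/75.77) = 40.2 × 1.469843 = 59.0877
maize: 15.5 × (184.84/130.05) = 15.5 × 1.421300 = 22.0301
copper: 11.4 × (11517.25/10434.64) = 11.4 × 1.103752 = 12.5828
zinc: 32.9 × (2795.89/3752.55) = 32.9 × 0.745064 = 24.5126
Index = Σ wᵢ·(p₁ᵢ/p₀ᵢ) = 59.0877 + 22.0301 + 12.5828 + 24.5126 = 118.2132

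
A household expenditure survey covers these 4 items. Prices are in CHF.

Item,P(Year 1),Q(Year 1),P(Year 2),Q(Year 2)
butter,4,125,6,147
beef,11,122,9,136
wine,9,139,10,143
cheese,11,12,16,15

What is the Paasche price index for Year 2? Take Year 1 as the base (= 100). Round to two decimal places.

Paasche price index uses current-period quantities as weights.
ΣP(Year 2)·Q(Year 2) = 6×147 + 9×136 + 10×143 + 16×15 = 882 + 1224 + 1430 + 240 = 3776
ΣP(Year 1)·Q(Year 2) = 4×147 + 11×136 + 9×143 + 11×15 = 588 + 1496 + 1287 + 165 = 3536
Index = 3776 / 3536 × 100 = 106.7873

106.79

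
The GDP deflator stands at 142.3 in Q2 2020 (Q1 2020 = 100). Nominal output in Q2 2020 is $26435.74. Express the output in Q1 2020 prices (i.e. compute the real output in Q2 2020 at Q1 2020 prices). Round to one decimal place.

18577.5

Real = Nominal ÷ (Index/100) = 26435.74 ÷ (142.3/100)
     = 26435.74 ÷ 1.423 = 18577.4701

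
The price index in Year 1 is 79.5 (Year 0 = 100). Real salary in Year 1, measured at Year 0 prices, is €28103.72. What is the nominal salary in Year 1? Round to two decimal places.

Nominal = Real × (Index/100) = 28103.72 × (79.5/100)
        = 28103.72 × 0.795 = 22342.4574

22342.46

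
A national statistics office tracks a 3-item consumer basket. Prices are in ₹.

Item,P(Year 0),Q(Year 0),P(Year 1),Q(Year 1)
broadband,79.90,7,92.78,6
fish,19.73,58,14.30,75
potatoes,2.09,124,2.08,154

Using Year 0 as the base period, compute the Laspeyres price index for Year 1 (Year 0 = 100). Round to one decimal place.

Laspeyres price index uses base-period quantities as weights.
ΣP(Year 1)·Q(Year 0) = 92.78×7 + 14.30×58 + 2.08×124 = 649.46 + 829.4 + 257.92 = 1736.78
ΣP(Year 0)·Q(Year 0) = 79.90×7 + 19.73×58 + 2.09×124 = 559.3 + 1144.34 + 259.16 = 1962.8
Index = 1736.78 / 1962.8 × 100 = 88.4848

88.5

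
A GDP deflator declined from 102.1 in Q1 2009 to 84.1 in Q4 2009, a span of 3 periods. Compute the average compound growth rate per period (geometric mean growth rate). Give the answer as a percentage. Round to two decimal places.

-6.26%

Growth factor = (84.1/102.1)^(1/3) = (0.823702)^(1/3) = 0.937397
Growth rate = 0.937397 − 1 = -0.062603 = -6.2603%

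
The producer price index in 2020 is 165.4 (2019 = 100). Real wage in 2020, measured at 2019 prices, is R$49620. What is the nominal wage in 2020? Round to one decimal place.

Nominal = Real × (Index/100) = 49620 × (165.4/100)
        = 49620 × 1.654 = 82071.4800

82071.5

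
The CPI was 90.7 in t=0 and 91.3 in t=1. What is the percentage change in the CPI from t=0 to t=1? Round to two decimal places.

0.66%

Change = (91.3 − 90.7) / 90.7 × 100
       = 0.6 / 90.7 × 100 = 0.6615%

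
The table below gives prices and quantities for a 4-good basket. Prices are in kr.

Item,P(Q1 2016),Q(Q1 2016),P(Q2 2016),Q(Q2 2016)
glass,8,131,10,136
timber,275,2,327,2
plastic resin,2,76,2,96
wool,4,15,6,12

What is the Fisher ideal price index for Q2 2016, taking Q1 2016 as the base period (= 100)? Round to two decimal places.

Laspeyres component (base-period weights):
ΣP(Q2 2016)Q(Q1 2016) = 10×131 + 327×2 + 2×76 + 6×15 = 1310 + 654 + 152 + 90 = 2206
ΣP(Q1 2016)Q(Q1 2016) = 8×131 + 275×2 + 2×76 + 4×15 = 1048 + 550 + 152 + 60 = 1810
L = 2206 / 1810 × 100 = 121.8785
Paasche component (current-period weights):
ΣP(Q2 2016)Q(Q2 2016) = 10×136 + 327×2 + 2×96 + 6×12 = 1360 + 654 + 192 + 72 = 2278
ΣP(Q1 2016)Q(Q2 2016) = 8×136 + 275×2 + 2×96 + 4×12 = 1088 + 550 + 192 + 48 = 1878
P = 2278 / 1878 × 100 = 121.2993
Fisher = √(L × P) = √(121.8785 × 121.2993) = 121.5885

121.59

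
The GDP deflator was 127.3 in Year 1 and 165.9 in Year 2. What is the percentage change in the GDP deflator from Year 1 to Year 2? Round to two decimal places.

30.32%

Change = (165.9 − 127.3) / 127.3 × 100
       = 38.6 / 127.3 × 100 = 30.3221%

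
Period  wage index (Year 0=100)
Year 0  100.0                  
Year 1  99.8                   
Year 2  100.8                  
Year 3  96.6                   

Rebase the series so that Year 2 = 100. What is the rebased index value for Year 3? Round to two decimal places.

95.83

Rebased(Year 3) = 96.6 / 100.8 × 100 = 95.8333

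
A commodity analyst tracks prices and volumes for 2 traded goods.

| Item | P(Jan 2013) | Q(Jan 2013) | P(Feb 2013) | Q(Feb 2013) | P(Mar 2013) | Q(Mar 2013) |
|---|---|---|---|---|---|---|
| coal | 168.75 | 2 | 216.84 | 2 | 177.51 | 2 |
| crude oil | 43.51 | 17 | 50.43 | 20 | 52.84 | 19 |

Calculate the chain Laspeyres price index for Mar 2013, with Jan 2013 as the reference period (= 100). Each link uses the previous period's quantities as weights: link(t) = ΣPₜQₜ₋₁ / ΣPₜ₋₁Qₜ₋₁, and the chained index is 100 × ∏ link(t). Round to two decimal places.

117.32

Link Jan 2013→Feb 2013:
ΣP(Feb 2013)Q(Jan 2013) = 216.84×2 + 50.43×17 = 433.68 + 857.31 = 1290.99
ΣP(Jan 2013)Q(Jan 2013) = 168.75×2 + 43.51×17 = 337.5 + 739.67 = 1077.17
link = 1290.99/1077.17 = 1.198502
Link Feb 2013→Mar 2013:
ΣP(Mar 2013)Q(Feb 2013) = 177.51×2 + 52.84×20 = 355.02 + 1056.8 = 1411.82
ΣP(Feb 2013)Q(Feb 2013) = 216.84×2 + 50.43×20 = 433.68 + 1008.6 = 1442.28
link = 1411.82/1442.28 = 0.978881
Chained index = 100 × 1.198502 × 0.978881 = 117.3190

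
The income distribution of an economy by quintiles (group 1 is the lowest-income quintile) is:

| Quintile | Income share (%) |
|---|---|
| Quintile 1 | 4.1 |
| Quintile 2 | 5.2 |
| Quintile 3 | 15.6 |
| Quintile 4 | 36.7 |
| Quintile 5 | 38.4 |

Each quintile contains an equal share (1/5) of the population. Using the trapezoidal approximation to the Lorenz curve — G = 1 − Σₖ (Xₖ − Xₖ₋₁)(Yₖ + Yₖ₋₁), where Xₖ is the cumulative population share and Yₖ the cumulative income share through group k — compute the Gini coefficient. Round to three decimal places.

0.400

Cumulative income shares Yₖ: 0.0410, 0.0930, 0.2490, 0.6160, 1.0000
Σ (Xₖ−Xₖ₋₁)(Yₖ+Yₖ₋₁) = (1/5)(0.0410+0.0000) + (1/5)(0.0930+0.0410) + (1/5)(0.2490+0.0930) + (1/5)(0.6160+0.2490) + (1/5)(1.0000+0.6160)
  = 0.0082 + 0.0268 + 0.0684 + 0.1730 + 0.3232 = 0.5996
G = 1 − 0.5996 = 0.4004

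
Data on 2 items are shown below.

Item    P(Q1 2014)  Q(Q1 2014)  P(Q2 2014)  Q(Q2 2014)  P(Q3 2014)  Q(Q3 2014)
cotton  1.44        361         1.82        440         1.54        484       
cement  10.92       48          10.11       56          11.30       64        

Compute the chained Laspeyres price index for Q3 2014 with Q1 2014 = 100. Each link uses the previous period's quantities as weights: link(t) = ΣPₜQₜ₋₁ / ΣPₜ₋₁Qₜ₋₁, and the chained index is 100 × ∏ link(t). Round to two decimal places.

Link Q1 2014→Q2 2014:
ΣP(Q2 2014)Q(Q1 2014) = 1.82×361 + 10.11×48 = 657.02 + 485.28 = 1142.3
ΣP(Q1 2014)Q(Q1 2014) = 1.44×361 + 10.92×48 = 519.84 + 524.16 = 1044
link = 1142.3/1044 = 1.094157
Link Q2 2014→Q3 2014:
ΣP(Q3 2014)Q(Q2 2014) = 1.54×440 + 11.30×56 = 677.6 + 632.8 = 1310.4
ΣP(Q2 2014)Q(Q2 2014) = 1.82×440 + 10.11×56 = 800.8 + 566.16 = 1366.96
link = 1310.4/1366.96 = 0.958624
Chained index = 100 × 1.094157 × 0.958624 = 104.8885

104.89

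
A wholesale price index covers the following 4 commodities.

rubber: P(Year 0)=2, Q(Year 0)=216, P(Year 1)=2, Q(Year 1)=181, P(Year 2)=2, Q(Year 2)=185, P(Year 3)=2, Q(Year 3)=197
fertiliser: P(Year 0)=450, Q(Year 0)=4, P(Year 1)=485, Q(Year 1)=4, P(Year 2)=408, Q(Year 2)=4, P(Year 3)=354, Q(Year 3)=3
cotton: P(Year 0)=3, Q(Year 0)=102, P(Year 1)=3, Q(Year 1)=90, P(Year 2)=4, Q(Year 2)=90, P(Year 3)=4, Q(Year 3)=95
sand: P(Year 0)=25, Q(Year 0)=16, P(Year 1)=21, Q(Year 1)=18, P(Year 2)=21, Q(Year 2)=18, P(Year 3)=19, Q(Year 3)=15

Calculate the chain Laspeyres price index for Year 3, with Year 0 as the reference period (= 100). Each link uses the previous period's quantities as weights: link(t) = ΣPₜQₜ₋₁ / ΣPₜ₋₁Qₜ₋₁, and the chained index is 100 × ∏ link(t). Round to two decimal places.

Link Year 0→Year 1:
ΣP(Year 1)Q(Year 0) = 2×216 + 485×4 + 3×102 + 21×16 = 432 + 1940 + 306 + 336 = 3014
ΣP(Year 0)Q(Year 0) = 2×216 + 450×4 + 3×102 + 25×16 = 432 + 1800 + 306 + 400 = 2938
link = 3014/2938 = 1.025868
Link Year 1→Year 2:
ΣP(Year 2)Q(Year 1) = 2×181 + 408×4 + 4×90 + 21×18 = 362 + 1632 + 360 + 378 = 2732
ΣP(Year 1)Q(Year 1) = 2×181 + 485×4 + 3×90 + 21×18 = 362 + 1940 + 270 + 378 = 2950
link = 2732/2950 = 0.926102
Link Year 2→Year 3:
ΣP(Year 3)Q(Year 2) = 2×185 + 354×4 + 4×90 + 19×18 = 370 + 1416 + 360 + 342 = 2488
ΣP(Year 2)Q(Year 2) = 2×185 + 408×4 + 4×90 + 21×18 = 370 + 1632 + 360 + 378 = 2740
link = 2488/2740 = 0.908029
Chained index = 100 × 1.025868 × 0.926102 × 0.908029 = 86.2680

86.27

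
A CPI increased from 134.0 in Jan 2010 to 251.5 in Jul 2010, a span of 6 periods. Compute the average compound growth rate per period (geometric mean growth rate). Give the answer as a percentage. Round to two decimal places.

11.06%

Growth factor = (251.5/134.0)^(1/6) = (1.876866)^(1/6) = 1.110637
Growth rate = 1.110637 − 1 = 0.110637 = 11.0637%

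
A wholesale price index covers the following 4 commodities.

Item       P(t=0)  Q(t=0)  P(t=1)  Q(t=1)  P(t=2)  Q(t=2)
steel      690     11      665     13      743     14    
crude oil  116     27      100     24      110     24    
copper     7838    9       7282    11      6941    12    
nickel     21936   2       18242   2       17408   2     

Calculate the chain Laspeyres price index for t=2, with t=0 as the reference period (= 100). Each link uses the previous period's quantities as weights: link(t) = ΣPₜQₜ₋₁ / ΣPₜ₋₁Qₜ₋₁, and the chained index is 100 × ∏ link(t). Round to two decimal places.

Link t=0→t=1:
ΣP(t=1)Q(t=0) = 665×11 + 100×27 + 7282×9 + 18242×2 = 7315 + 2700 + 65538 + 36484 = 112037
ΣP(t=0)Q(t=0) = 690×11 + 116×27 + 7838×9 + 21936×2 = 7590 + 3132 + 70542 + 43872 = 125136
link = 112037/125136 = 0.895322
Link t=1→t=2:
ΣP(t=2)Q(t=1) = 743×13 + 110×24 + 6941×11 + 17408×2 = 9659 + 2640 + 76351 + 34816 = 123466
ΣP(t=1)Q(t=1) = 665×13 + 100×24 + 7282×11 + 18242×2 = 8645 + 2400 + 80102 + 36484 = 127631
link = 123466/127631 = 0.967367
Chained index = 100 × 0.895322 × 0.967367 = 86.6105

86.61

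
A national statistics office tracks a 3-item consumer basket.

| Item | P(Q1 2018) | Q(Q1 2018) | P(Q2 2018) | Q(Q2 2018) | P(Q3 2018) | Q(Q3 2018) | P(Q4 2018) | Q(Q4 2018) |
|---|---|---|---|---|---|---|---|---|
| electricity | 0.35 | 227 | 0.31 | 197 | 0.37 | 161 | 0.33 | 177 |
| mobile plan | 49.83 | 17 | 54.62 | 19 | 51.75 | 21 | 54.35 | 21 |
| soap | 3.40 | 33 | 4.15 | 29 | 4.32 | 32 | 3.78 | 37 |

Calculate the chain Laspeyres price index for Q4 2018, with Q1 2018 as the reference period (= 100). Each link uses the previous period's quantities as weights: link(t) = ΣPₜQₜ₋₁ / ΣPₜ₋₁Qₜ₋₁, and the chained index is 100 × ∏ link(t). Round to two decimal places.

108.51

Link Q1 2018→Q2 2018:
ΣP(Q2 2018)Q(Q1 2018) = 0.31×227 + 54.62×17 + 4.15×33 = 70.37 + 928.54 + 136.95 = 1135.86
ΣP(Q1 2018)Q(Q1 2018) = 0.35×227 + 49.83×17 + 3.40×33 = 79.45 + 847.11 + 112.2 = 1038.76
link = 1135.86/1038.76 = 1.093477
Link Q2 2018→Q3 2018:
ΣP(Q3 2018)Q(Q2 2018) = 0.37×197 + 51.75×19 + 4.32×29 = 72.89 + 983.25 + 125.28 = 1181.42
ΣP(Q2 2018)Q(Q2 2018) = 0.31×197 + 54.62×19 + 4.15×29 = 61.07 + 1037.78 + 120.35 = 1219.2
link = 1181.42/1219.2 = 0.969012
Link Q3 2018→Q4 2018:
ΣP(Q4 2018)Q(Q3 2018) = 0.33×161 + 54.35×21 + 3.78×32 = 53.13 + 1141.35 + 120.96 = 1315.44
ΣP(Q3 2018)Q(Q3 2018) = 0.37×161 + 51.75×21 + 4.32×32 = 59.57 + 1086.75 + 138.24 = 1284.56
link = 1315.44/1284.56 = 1.024039
Chained index = 100 × 1.093477 × 0.969012 × 1.024039 = 108.5065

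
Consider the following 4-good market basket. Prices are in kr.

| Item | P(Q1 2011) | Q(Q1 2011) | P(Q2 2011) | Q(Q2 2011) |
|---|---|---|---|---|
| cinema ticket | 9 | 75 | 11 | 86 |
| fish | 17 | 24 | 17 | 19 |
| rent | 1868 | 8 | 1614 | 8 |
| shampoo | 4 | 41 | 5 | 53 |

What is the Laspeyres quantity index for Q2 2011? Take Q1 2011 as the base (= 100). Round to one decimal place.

Laspeyres quantity index uses base-period prices as weights.
ΣP(Q1 2011)·Q(Q2 2011) = 9×86 + 17×19 + 1868×8 + 4×53 = 774 + 323 + 14944 + 212 = 16253
ΣP(Q1 2011)·Q(Q1 2011) = 9×75 + 17×24 + 1868×8 + 4×41 = 675 + 408 + 14944 + 164 = 16191
Index = 16253 / 16191 × 100 = 100.3829

100.4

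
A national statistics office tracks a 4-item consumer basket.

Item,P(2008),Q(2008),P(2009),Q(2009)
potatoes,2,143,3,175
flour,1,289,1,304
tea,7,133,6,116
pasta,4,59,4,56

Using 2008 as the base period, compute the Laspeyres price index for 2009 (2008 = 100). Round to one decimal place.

Laspeyres price index uses base-period quantities as weights.
ΣP(2009)·Q(2008) = 3×143 + 1×289 + 6×133 + 4×59 = 429 + 289 + 798 + 236 = 1752
ΣP(2008)·Q(2008) = 2×143 + 1×289 + 7×133 + 4×59 = 286 + 289 + 931 + 236 = 1742
Index = 1752 / 1742 × 100 = 100.5741

100.6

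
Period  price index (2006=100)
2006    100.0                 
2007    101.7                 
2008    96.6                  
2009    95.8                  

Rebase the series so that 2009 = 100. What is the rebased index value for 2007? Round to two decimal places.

106.16

Rebased(2007) = 101.7 / 95.8 × 100 = 106.1587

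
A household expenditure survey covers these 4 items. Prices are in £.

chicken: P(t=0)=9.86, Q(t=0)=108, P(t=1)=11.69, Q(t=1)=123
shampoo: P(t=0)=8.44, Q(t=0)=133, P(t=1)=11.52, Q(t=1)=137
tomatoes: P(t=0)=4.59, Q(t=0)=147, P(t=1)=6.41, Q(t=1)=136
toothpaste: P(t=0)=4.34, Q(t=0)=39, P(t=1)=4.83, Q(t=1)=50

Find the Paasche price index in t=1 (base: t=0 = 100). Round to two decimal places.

128.63

Paasche price index uses current-period quantities as weights.
ΣP(t=1)·Q(t=1) = 11.69×123 + 11.52×137 + 6.41×136 + 4.83×50 = 1437.87 + 1578.24 + 871.76 + 241.5 = 4129.37
ΣP(t=0)·Q(t=1) = 9.86×123 + 8.44×137 + 4.59×136 + 4.34×50 = 1212.78 + 1156.28 + 624.24 + 217 = 3210.3
Index = 4129.37 / 3210.3 × 100 = 128.6288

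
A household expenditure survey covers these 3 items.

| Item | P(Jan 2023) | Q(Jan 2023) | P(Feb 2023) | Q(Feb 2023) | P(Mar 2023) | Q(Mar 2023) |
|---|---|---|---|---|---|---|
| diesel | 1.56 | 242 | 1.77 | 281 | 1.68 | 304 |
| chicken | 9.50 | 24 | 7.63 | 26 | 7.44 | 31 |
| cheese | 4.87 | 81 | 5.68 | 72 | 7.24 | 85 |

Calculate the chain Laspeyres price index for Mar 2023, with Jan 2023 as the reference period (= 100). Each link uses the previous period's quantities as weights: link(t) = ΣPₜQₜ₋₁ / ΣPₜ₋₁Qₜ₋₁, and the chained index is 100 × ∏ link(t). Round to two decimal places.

115.12

Link Jan 2023→Feb 2023:
ΣP(Feb 2023)Q(Jan 2023) = 1.77×242 + 7.63×24 + 5.68×81 = 428.34 + 183.12 + 460.08 = 1071.54
ΣP(Jan 2023)Q(Jan 2023) = 1.56×242 + 9.50×24 + 4.87×81 = 377.52 + 228 + 394.47 = 999.99
link = 1071.54/999.99 = 1.071551
Link Feb 2023→Mar 2023:
ΣP(Mar 2023)Q(Feb 2023) = 1.68×281 + 7.44×26 + 7.24×72 = 472.08 + 193.44 + 521.28 = 1186.8
ΣP(Feb 2023)Q(Feb 2023) = 1.77×281 + 7.63×26 + 5.68×72 = 497.37 + 198.38 + 408.96 = 1104.71
link = 1186.8/1104.71 = 1.074309
Chained index = 100 × 1.071551 × 1.074309 = 115.1177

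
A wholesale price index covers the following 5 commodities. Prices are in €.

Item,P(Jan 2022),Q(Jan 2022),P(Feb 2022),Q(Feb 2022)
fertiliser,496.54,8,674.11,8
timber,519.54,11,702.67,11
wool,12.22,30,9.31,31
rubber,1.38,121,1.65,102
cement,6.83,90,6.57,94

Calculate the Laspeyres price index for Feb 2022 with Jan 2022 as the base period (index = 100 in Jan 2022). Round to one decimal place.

Laspeyres price index uses base-period quantities as weights.
ΣP(Feb 2022)·Q(Jan 2022) = 674.11×8 + 702.67×11 + 9.31×30 + 1.65×121 + 6.57×90 = 5392.88 + 7729.37 + 279.3 + 199.65 + 591.3 = 14192.5
ΣP(Jan 2022)·Q(Jan 2022) = 496.54×8 + 519.54×11 + 12.22×30 + 1.38×121 + 6.83×90 = 3972.32 + 5714.94 + 366.6 + 166.98 + 614.7 = 10835.54
Index = 14192.5 / 10835.54 × 100 = 130.9810

131.0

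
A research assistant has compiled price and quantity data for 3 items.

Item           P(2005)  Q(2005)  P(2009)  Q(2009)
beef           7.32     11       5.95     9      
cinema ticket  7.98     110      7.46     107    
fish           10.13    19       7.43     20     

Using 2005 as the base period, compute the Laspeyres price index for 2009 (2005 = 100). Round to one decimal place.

89.3

Laspeyres price index uses base-period quantities as weights.
ΣP(2009)·Q(2005) = 5.95×11 + 7.46×110 + 7.43×19 = 65.45 + 820.6 + 141.17 = 1027.22
ΣP(2005)·Q(2005) = 7.32×11 + 7.98×110 + 10.13×19 = 80.52 + 877.8 + 192.47 = 1150.79
Index = 1027.22 / 1150.79 × 100 = 89.2622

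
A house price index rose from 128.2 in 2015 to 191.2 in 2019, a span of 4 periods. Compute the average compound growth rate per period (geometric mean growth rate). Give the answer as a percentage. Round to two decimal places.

Growth factor = (191.2/128.2)^(1/4) = (1.491420)^(1/4) = 1.105096
Growth rate = 1.105096 − 1 = 0.105096 = 10.5096%

10.51%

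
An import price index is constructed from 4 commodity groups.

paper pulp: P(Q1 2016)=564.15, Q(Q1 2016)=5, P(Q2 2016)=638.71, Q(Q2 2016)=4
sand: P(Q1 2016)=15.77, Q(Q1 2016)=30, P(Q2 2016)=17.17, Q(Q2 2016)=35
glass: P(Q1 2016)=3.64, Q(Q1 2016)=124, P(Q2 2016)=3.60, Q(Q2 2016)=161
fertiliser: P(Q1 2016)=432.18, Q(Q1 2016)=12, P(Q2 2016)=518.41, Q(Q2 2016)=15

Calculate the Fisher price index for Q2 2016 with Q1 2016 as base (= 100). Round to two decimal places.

116.36

Laspeyres component (base-period weights):
ΣP(Q2 2016)Q(Q1 2016) = 638.71×5 + 17.17×30 + 3.60×124 + 518.41×12 = 3193.55 + 515.1 + 446.4 + 6220.92 = 10375.97
ΣP(Q1 2016)Q(Q1 2016) = 564.15×5 + 15.77×30 + 3.64×124 + 432.18×12 = 2820.75 + 473.1 + 451.36 + 5186.16 = 8931.37
L = 10375.97 / 8931.37 × 100 = 116.1745
Paasche component (current-period weights):
ΣP(Q2 2016)Q(Q2 2016) = 638.71×4 + 17.17×35 + 3.60×161 + 518.41×15 = 2554.84 + 600.95 + 579.6 + 7776.15 = 11511.54
ΣP(Q1 2016)Q(Q2 2016) = 564.15×4 + 15.77×35 + 3.64×161 + 432.18×15 = 2256.6 + 551.95 + 586.04 + 6482.7 = 9877.29
P = 11511.54 / 9877.29 × 100 = 116.5455
Fisher = √(L × P) = √(116.1745 × 116.5455) = 116.3598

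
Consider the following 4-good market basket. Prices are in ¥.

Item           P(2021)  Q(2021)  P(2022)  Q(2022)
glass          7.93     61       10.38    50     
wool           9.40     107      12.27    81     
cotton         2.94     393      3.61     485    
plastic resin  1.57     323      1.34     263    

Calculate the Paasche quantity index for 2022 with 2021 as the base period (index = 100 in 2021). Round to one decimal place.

95.2

Paasche quantity index uses current-period prices as weights.
ΣP(2022)·Q(2022) = 10.38×50 + 12.27×81 + 3.61×485 + 1.34×263 = 519 + 993.87 + 1750.85 + 352.42 = 3616.14
ΣP(2022)·Q(2021) = 10.38×61 + 12.27×107 + 3.61×393 + 1.34×323 = 633.18 + 1312.89 + 1418.73 + 432.82 = 3797.62
Index = 3616.14 / 3797.62 × 100 = 95.2212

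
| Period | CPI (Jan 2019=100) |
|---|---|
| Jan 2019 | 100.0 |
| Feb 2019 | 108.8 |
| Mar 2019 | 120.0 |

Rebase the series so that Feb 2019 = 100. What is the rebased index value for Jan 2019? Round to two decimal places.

91.91

Rebased(Jan 2019) = 100.0 / 108.8 × 100 = 91.9118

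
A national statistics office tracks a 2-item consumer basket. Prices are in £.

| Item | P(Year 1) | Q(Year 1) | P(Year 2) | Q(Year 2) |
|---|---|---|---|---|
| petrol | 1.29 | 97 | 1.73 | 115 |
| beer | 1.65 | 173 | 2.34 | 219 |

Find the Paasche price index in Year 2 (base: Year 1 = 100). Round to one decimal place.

139.6

Paasche price index uses current-period quantities as weights.
ΣP(Year 2)·Q(Year 2) = 1.73×115 + 2.34×219 = 198.95 + 512.46 = 711.41
ΣP(Year 1)·Q(Year 2) = 1.29×115 + 1.65×219 = 148.35 + 361.35 = 509.7
Index = 711.41 / 509.7 × 100 = 139.5743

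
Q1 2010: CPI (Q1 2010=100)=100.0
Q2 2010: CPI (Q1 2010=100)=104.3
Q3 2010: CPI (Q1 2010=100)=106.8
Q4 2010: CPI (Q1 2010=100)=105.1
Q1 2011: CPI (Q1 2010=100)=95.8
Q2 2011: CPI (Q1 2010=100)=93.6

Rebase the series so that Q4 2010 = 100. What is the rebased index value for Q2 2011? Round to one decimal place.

89.1

Rebased(Q2 2011) = 93.6 / 105.1 × 100 = 89.0580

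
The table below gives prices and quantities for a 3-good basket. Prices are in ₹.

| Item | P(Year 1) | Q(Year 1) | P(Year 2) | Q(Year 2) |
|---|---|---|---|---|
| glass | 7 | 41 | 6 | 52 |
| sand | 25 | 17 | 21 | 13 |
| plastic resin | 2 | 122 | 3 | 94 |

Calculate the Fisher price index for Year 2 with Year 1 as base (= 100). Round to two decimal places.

Laspeyres component (base-period weights):
ΣP(Year 2)Q(Year 1) = 6×41 + 21×17 + 3×122 = 246 + 357 + 366 = 969
ΣP(Year 1)Q(Year 1) = 7×41 + 25×17 + 2×122 = 287 + 425 + 244 = 956
L = 969 / 956 × 100 = 101.3598
Paasche component (current-period weights):
ΣP(Year 2)Q(Year 2) = 6×52 + 21×13 + 3×94 = 312 + 273 + 282 = 867
ΣP(Year 1)Q(Year 2) = 7×52 + 25×13 + 2×94 = 364 + 325 + 188 = 877
P = 867 / 877 × 100 = 98.8597
Fisher = √(L × P) = √(101.3598 × 98.8597) = 100.1020

100.10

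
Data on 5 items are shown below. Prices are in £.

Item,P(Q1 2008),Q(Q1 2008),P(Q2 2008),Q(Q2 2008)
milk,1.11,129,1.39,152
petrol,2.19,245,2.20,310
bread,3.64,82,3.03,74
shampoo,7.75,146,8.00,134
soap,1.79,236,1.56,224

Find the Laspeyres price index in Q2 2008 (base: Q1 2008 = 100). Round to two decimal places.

98.85

Laspeyres price index uses base-period quantities as weights.
ΣP(Q2 2008)·Q(Q1 2008) = 1.39×129 + 2.20×245 + 3.03×82 + 8.00×146 + 1.56×236 = 179.31 + 539 + 248.46 + 1168 + 368.16 = 2502.93
ΣP(Q1 2008)·Q(Q1 2008) = 1.11×129 + 2.19×245 + 3.64×82 + 7.75×146 + 1.79×236 = 143.19 + 536.55 + 298.48 + 1131.5 + 422.44 = 2532.16
Index = 2502.93 / 2532.16 × 100 = 98.8456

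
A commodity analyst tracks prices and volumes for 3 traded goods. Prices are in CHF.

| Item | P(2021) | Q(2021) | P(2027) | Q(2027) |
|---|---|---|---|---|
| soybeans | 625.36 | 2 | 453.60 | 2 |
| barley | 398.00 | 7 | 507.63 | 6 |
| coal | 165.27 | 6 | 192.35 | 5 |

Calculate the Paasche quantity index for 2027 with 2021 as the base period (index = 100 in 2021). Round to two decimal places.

87.53

Paasche quantity index uses current-period prices as weights.
ΣP(2027)·Q(2027) = 453.60×2 + 507.63×6 + 192.35×5 = 907.2 + 3045.78 + 961.75 = 4914.73
ΣP(2027)·Q(2021) = 453.60×2 + 507.63×7 + 192.35×6 = 907.2 + 3553.41 + 1154.1 = 5614.71
Index = 4914.73 / 5614.71 × 100 = 87.5331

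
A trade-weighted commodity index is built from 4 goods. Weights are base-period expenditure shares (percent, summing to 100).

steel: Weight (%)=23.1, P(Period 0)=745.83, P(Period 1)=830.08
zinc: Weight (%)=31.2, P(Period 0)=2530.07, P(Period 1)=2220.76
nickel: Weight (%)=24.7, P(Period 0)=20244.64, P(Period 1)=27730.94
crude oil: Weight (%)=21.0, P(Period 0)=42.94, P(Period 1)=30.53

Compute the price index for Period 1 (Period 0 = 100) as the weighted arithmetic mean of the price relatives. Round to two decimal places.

steel: 23.1 × (830.08/745.83) = 23.1 × 1.112961 = 25.7094
zinc: 31.2 × (2220.76/2530.07) = 31.2 × 0.877746 = 27.3857
nickel: 24.7 × (27730.94/20244.64) = 24.7 × 1.369792 = 33.8339
crude oil: 21.0 × (30.53/42.94) = 21.0 × 0.710992 = 14.9308
Index = Σ wᵢ·(p₁ᵢ/p₀ᵢ) = 25.7094 + 27.3857 + 33.8339 + 14.9308 = 101.8598

101.86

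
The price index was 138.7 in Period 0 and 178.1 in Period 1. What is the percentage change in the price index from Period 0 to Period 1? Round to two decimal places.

Change = (178.1 − 138.7) / 138.7 × 100
       = 39.4 / 138.7 × 100 = 28.4066%

28.41%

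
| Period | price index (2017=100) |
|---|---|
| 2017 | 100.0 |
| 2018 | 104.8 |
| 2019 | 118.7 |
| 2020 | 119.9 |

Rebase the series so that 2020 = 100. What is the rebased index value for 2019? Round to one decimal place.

99.0

Rebased(2019) = 118.7 / 119.9 × 100 = 98.9992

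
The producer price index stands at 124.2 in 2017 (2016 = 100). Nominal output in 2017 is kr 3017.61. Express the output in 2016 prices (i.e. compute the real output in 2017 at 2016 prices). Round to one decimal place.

Real = Nominal ÷ (Index/100) = 3017.61 ÷ (124.2/100)
     = 3017.61 ÷ 1.242 = 2429.6377

2429.6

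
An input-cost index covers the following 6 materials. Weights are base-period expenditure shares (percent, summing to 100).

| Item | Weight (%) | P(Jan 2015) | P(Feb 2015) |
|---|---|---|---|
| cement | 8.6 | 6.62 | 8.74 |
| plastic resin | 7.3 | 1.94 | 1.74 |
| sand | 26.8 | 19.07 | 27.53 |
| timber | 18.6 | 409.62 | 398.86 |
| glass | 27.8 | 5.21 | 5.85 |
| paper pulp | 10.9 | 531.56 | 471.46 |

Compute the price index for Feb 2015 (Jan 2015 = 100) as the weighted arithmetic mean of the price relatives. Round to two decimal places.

cement: 8.6 × (8.74/6.62) = 8.6 × 1.320242 = 11.3541
plastic resin: 7.3 × (1.74/1.94) = 7.3 × 0.896907 = 6.5474
sand: 26.8 × (27.53/19.07) = 26.8 × 1.443629 = 38.6893
timber: 18.6 × (398.86/409.62) = 18.6 × 0.973732 = 18.1114
glass: 27.8 × (5.85/5.21) = 27.8 × 1.122841 = 31.2150
paper pulp: 10.9 × (471.46/531.56) = 10.9 × 0.886937 = 9.6676
Index = Σ wᵢ·(p₁ᵢ/p₀ᵢ) = 11.3541 + 6.5474 + 38.6893 + 18.1114 + 31.2150 + 9.6676 = 115.5847

115.58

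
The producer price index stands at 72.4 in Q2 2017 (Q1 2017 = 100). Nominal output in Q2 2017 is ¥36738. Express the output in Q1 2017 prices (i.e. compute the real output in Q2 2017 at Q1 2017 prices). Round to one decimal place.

Real = Nominal ÷ (Index/100) = 36738 ÷ (72.4/100)
     = 36738 ÷ 0.724 = 50743.0939

50743.1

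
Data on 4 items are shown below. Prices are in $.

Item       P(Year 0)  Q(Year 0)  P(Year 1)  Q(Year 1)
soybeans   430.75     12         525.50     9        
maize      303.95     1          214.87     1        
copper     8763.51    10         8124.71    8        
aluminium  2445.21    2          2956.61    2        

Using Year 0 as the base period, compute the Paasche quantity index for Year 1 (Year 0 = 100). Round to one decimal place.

81.0

Paasche quantity index uses current-period prices as weights.
ΣP(Year 1)·Q(Year 1) = 525.50×9 + 214.87×1 + 8124.71×8 + 2956.61×2 = 4729.5 + 214.87 + 64997.68 + 5913.22 = 75855.27
ΣP(Year 1)·Q(Year 0) = 525.50×12 + 214.87×1 + 8124.71×10 + 2956.61×2 = 6306 + 214.87 + 81247.1 + 5913.22 = 93681.19
Index = 75855.27 / 93681.19 × 100 = 80.9717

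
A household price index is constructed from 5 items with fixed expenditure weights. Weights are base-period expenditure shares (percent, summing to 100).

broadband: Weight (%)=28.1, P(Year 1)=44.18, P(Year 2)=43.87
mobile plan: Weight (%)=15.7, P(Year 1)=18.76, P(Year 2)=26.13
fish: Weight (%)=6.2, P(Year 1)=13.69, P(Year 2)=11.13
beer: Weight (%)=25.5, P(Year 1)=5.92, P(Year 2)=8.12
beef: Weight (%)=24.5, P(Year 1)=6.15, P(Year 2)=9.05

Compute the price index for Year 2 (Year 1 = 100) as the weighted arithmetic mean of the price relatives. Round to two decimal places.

125.84

broadband: 28.1 × (43.87/44.18) = 28.1 × 0.992983 = 27.9028
mobile plan: 15.7 × (26.13/18.76) = 15.7 × 1.392857 = 21.8679
fish: 6.2 × (11.13/13.69) = 6.2 × 0.813002 = 5.0406
beer: 25.5 × (8.12/5.92) = 25.5 × 1.371622 = 34.9764
beef: 24.5 × (9.05/6.15) = 24.5 × 1.471545 = 36.0528
Index = Σ wᵢ·(p₁ᵢ/p₀ᵢ) = 27.9028 + 21.8679 + 5.0406 + 34.9764 + 36.0528 = 125.8405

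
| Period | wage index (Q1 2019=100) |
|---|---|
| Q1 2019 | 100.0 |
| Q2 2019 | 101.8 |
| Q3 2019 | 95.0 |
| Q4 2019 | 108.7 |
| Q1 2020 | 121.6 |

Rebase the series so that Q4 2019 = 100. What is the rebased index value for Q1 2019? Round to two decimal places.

92.00

Rebased(Q1 2019) = 100.0 / 108.7 × 100 = 91.9963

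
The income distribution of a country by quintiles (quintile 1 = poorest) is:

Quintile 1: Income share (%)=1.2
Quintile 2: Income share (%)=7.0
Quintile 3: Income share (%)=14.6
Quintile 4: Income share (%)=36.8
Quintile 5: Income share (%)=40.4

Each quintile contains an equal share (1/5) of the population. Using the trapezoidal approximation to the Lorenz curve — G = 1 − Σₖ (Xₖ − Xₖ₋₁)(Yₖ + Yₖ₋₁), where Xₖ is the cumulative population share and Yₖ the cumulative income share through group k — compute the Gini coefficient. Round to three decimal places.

Cumulative income shares Yₖ: 0.0120, 0.0820, 0.2280, 0.5960, 1.0000
Σ (Xₖ−Xₖ₋₁)(Yₖ+Yₖ₋₁) = (1/5)(0.0120+0.0000) + (1/5)(0.0820+0.0120) + (1/5)(0.2280+0.0820) + (1/5)(0.5960+0.2280) + (1/5)(1.0000+0.5960)
  = 0.0024 + 0.0188 + 0.0620 + 0.1648 + 0.3192 = 0.5672
G = 1 − 0.5672 = 0.4328

0.433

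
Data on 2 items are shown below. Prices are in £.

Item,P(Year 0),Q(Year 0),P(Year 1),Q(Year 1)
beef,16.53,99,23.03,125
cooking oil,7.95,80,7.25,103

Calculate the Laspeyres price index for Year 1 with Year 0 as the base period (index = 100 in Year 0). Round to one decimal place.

125.9

Laspeyres price index uses base-period quantities as weights.
ΣP(Year 1)·Q(Year 0) = 23.03×99 + 7.25×80 = 2279.97 + 580 = 2859.97
ΣP(Year 0)·Q(Year 0) = 16.53×99 + 7.95×80 = 1636.47 + 636 = 2272.47
Index = 2859.97 / 2272.47 × 100 = 125.8529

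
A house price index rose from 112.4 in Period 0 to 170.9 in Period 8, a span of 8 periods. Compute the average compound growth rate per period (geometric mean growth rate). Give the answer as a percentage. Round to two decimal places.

5.38%

Growth factor = (170.9/112.4)^(1/8) = (1.520463)^(1/8) = 1.053773
Growth rate = 1.053773 − 1 = 0.053773 = 5.3773%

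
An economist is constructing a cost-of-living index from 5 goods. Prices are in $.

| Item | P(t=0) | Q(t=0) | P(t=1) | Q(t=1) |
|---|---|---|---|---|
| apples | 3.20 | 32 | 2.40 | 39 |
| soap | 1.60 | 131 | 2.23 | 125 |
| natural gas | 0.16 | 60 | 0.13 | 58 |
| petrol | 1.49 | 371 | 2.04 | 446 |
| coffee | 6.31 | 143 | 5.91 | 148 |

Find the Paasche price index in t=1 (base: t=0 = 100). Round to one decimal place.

Paasche price index uses current-period quantities as weights.
ΣP(t=1)·Q(t=1) = 2.40×39 + 2.23×125 + 0.13×58 + 2.04×446 + 5.91×148 = 93.6 + 278.75 + 7.54 + 909.84 + 874.68 = 2164.41
ΣP(t=0)·Q(t=1) = 3.20×39 + 1.60×125 + 0.16×58 + 1.49×446 + 6.31×148 = 124.8 + 200 + 9.28 + 664.54 + 933.88 = 1932.5
Index = 2164.41 / 1932.5 × 100 = 112.0005

112.0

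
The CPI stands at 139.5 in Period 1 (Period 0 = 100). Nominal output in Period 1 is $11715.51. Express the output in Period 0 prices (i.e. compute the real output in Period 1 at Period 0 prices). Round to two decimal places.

Real = Nominal ÷ (Index/100) = 11715.51 ÷ (139.5/100)
     = 11715.51 ÷ 1.395 = 8398.2151

8398.22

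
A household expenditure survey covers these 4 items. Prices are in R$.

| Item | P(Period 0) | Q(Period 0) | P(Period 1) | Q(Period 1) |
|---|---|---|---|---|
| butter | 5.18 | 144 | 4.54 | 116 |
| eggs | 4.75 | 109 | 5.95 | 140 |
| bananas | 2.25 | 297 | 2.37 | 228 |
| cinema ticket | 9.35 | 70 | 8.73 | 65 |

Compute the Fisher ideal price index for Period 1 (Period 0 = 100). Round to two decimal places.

102.28

Laspeyres component (base-period weights):
ΣP(Period 1)Q(Period 0) = 4.54×144 + 5.95×109 + 2.37×297 + 8.73×70 = 653.76 + 648.55 + 703.89 + 611.1 = 2617.3
ΣP(Period 0)Q(Period 0) = 5.18×144 + 4.75×109 + 2.25×297 + 9.35×70 = 745.92 + 517.75 + 668.25 + 654.5 = 2586.42
L = 2617.3 / 2586.42 × 100 = 101.1939
Paasche component (current-period weights):
ΣP(Period 1)Q(Period 1) = 4.54×116 + 5.95×140 + 2.37×228 + 8.73×65 = 526.64 + 833 + 540.36 + 567.45 = 2467.45
ΣP(Period 0)Q(Period 1) = 5.18×116 + 4.75×140 + 2.25×228 + 9.35×65 = 600.88 + 665 + 513 + 607.75 = 2386.63
P = 2467.45 / 2386.63 × 100 = 103.3864
Fisher = √(L × P) = √(101.1939 × 103.3864) = 102.2843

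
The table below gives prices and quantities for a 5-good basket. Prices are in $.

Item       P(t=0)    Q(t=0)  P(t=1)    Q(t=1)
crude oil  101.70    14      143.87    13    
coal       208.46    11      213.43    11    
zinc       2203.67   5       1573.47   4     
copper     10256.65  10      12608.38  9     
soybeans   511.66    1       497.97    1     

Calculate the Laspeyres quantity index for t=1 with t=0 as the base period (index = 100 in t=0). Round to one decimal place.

89.3

Laspeyres quantity index uses base-period prices as weights.
ΣP(t=0)·Q(t=1) = 101.70×13 + 208.46×11 + 2203.67×4 + 10256.65×9 + 511.66×1 = 1322.1 + 2293.06 + 8814.68 + 92309.85 + 511.66 = 105251.35
ΣP(t=0)·Q(t=0) = 101.70×14 + 208.46×11 + 2203.67×5 + 10256.65×10 + 511.66×1 = 1423.8 + 2293.06 + 11018.35 + 102566.5 + 511.66 = 117813.37
Index = 105251.35 / 117813.37 × 100 = 89.3374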